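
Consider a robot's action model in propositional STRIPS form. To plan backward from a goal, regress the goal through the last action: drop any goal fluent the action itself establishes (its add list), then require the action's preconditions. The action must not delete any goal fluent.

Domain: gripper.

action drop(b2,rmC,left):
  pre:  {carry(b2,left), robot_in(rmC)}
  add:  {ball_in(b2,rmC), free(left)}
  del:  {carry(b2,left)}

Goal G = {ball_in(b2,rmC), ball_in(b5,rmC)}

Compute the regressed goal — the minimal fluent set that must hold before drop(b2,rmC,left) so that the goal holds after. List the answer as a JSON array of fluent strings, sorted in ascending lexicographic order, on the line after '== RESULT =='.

Compute (G \ add) ∪ pre:
  G ∩ del = {}  (empty — regression defined)
  G \ add = {ball_in(b2,rmC), ball_in(b5,rmC)} \ {ball_in(b2,rmC), free(left)} = {ball_in(b5,rmC)}
  ∪ pre   = {ball_in(b5,rmC)} ∪ {carry(b2,left), robot_in(rmC)}
          = {ball_in(b5,rmC), carry(b2,left), robot_in(rmC)}

== RESULT ==
["ball_in(b5,rmC)", "carry(b2,left)", "robot_in(rmC)"]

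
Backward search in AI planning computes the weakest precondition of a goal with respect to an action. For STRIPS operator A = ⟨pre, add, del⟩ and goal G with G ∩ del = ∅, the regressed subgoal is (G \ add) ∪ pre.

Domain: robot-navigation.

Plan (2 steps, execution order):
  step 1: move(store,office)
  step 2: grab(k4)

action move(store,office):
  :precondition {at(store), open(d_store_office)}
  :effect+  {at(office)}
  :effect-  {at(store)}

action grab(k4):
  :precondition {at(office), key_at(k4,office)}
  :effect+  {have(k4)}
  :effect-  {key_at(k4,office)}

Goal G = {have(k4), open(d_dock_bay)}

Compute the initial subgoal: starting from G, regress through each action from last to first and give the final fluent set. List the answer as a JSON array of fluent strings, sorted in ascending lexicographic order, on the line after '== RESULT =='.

Regress step by step:
  through step 2 (grab(k4)): drop {have(k4)}, keep {open(d_dock_bay)}, require {at(office), key_at(k4,office)}
    → {at(office), key_at(k4,office), open(d_dock_bay)}
  through step 1 (move(store,office)): drop {at(office)}, keep {key_at(k4,office), open(d_dock_bay)}, require {at(store), open(d_store_office)}
    → {at(store), key_at(k4,office), open(d_dock_bay), open(d_store_office)}

== RESULT ==
["at(store)", "key_at(k4,office)", "open(d_dock_bay)", "open(d_store_office)"]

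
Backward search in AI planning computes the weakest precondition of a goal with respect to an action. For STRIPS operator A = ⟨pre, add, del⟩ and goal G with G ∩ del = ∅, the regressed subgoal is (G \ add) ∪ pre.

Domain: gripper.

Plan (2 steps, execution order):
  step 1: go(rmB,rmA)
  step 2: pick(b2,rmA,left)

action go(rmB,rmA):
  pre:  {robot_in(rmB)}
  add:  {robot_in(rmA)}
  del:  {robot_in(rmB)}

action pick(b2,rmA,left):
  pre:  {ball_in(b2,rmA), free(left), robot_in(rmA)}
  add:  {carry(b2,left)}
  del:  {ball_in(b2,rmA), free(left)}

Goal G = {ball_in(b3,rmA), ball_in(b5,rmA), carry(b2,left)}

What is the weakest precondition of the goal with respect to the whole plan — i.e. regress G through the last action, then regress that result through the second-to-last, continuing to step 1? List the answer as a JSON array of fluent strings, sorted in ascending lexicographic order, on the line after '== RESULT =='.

Work backward from the goal:
  through step 2 (pick(b2,rmA,left)): drop {carry(b2,left)}, keep {ball_in(b3,rmA), ball_in(b5,rmA)}, require {ball_in(b2,rmA), free(left), robot_in(rmA)}
    → {ball_in(b2,rmA), ball_in(b3,rmA), ball_in(b5,rmA), free(left), robot_in(rmA)}
  through step 1 (go(rmB,rmA)): drop {robot_in(rmA)}, keep {ball_in(b2,rmA), ball_in(b3,rmA), ball_in(b5,rmA), free(left)}, require {robot_in(rmB)}
    → {ball_in(b2,rmA), ball_in(b3,rmA), ball_in(b5,rmA), free(left), robot_in(rmB)}

== RESULT ==
["ball_in(b2,rmA)", "ball_in(b3,rmA)", "ball_in(b5,rmA)", "free(left)", "robot_in(rmB)"]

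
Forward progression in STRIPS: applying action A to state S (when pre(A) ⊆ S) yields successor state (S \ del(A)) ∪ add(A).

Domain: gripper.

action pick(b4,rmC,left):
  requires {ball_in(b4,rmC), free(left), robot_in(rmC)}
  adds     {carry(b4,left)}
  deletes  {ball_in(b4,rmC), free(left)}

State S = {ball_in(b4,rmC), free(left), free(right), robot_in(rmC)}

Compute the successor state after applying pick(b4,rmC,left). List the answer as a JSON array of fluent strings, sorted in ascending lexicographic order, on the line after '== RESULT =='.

Compute (S \ del) ∪ add:
  pre ⊆ S: {ball_in(b4,rmC), free(left), robot_in(rmC)} ⊆ S  — applicable
  S \ del = {free(right), robot_in(rmC)}
  ∪ add   = {carry(b4,left), free(right), robot_in(rmC)}

== RESULT ==
["carry(b4,left)", "free(right)", "robot_in(rmC)"]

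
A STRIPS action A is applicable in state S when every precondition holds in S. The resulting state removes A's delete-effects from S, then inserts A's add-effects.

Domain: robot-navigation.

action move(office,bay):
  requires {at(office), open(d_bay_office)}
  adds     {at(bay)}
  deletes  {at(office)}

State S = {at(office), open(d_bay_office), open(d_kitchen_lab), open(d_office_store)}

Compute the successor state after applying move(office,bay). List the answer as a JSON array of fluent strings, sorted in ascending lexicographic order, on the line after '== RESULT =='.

Progress:
  pre ⊆ S: {at(office), open(d_bay_office)} ⊆ S  — applicable
  S \ del = {open(d_bay_office), open(d_kitchen_lab), open(d_office_store)}
  ∪ add   = {at(bay), open(d_bay_office), open(d_kitchen_lab), open(d_office_store)}

== RESULT ==
["at(bay)", "open(d_bay_office)", "open(d_kitchen_lab)", "open(d_office_store)"]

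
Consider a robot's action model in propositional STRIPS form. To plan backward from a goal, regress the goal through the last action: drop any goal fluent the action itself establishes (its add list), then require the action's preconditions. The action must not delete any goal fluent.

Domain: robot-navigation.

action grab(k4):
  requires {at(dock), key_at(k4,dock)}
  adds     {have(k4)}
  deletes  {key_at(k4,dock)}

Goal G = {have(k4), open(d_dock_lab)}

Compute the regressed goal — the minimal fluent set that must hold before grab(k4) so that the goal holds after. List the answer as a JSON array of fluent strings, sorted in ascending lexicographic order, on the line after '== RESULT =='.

Regress:
  G ∩ del = {}  (empty — regression defined)
  G \ add = {have(k4), open(d_dock_lab)} \ {have(k4)} = {open(d_dock_lab)}
  ∪ pre   = {open(d_dock_lab)} ∪ {at(dock), key_at(k4,dock)}
          = {at(dock), key_at(k4,dock), open(d_dock_lab)}

== RESULT ==
["at(dock)", "key_at(k4,dock)", "open(d_dock_lab)"]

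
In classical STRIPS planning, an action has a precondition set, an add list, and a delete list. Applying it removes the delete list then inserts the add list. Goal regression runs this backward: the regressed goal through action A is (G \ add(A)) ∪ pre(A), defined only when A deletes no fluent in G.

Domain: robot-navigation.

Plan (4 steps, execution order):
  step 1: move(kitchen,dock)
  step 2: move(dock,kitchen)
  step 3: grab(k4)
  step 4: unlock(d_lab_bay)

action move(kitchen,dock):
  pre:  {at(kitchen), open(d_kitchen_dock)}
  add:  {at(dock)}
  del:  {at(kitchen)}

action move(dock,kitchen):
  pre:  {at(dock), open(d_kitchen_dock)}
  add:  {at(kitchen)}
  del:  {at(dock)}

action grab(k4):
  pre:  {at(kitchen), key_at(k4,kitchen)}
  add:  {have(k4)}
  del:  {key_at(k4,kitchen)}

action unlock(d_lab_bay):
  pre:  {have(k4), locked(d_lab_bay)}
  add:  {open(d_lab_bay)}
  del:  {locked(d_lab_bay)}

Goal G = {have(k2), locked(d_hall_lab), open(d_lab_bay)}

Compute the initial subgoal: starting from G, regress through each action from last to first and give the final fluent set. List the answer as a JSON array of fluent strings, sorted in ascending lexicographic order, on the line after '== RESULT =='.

Regress step by step:
  through step 4 (unlock(d_lab_bay)): drop {open(d_lab_bay)}, keep {have(k2), locked(d_hall_lab)}, require {have(k4), locked(d_lab_bay)}
    → {have(k2), have(k4), locked(d_hall_lab), locked(d_lab_bay)}
  through step 3 (grab(k4)): drop {have(k4)}, keep {have(k2), locked(d_hall_lab), locked(d_lab_bay)}, require {at(kitchen), key_at(k4,kitchen)}
    → {at(kitchen), have(k2), key_at(k4,kitchen), locked(d_hall_lab), locked(d_lab_bay)}
  through step 2 (move(dock,kitchen)): drop {at(kitchen)}, keep {have(k2), key_at(k4,kitchen), locked(d_hall_lab), locked(d_lab_bay)}, require {at(dock), open(d_kitchen_dock)}
    → {at(dock), have(k2), key_at(k4,kitchen), locked(d_hall_lab), locked(d_lab_bay), open(d_kitchen_dock)}
  through step 1 (move(kitchen,dock)): drop {at(dock)}, keep {have(k2), key_at(k4,kitchen), locked(d_hall_lab), locked(d_lab_bay), open(d_kitchen_dock)}, require {at(kitchen), open(d_kitchen_dock)}
    → {at(kitchen), have(k2), key_at(k4,kitchen), locked(d_hall_lab), locked(d_lab_bay), open(d_kitchen_dock)}

== RESULT ==
["at(kitchen)", "have(k2)", "key_at(k4,kitchen)", "locked(d_hall_lab)", "locked(d_lab_bay)", "open(d_kitchen_dock)"]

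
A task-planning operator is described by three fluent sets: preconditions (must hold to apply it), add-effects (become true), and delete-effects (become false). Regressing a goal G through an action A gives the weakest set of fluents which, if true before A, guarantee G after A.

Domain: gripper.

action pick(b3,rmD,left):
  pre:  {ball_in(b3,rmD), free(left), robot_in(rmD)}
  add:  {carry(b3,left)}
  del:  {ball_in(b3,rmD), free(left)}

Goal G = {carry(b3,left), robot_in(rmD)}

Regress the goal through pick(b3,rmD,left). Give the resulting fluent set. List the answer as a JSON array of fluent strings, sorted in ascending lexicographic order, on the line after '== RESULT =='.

Compute (G \ add) ∪ pre:
  G ∩ del = {}  (empty — regression defined)
  G \ add = {carry(b3,left), robot_in(rmD)} \ {carry(b3,left)} = {robot_in(rmD)}
  ∪ pre   = {robot_in(rmD)} ∪ {ball_in(b3,rmD), free(left), robot_in(rmD)}
          = {ball_in(b3,rmD), free(left), robot_in(rmD)}

== RESULT ==
["ball_in(b3,rmD)", "free(left)", "robot_in(rmD)"]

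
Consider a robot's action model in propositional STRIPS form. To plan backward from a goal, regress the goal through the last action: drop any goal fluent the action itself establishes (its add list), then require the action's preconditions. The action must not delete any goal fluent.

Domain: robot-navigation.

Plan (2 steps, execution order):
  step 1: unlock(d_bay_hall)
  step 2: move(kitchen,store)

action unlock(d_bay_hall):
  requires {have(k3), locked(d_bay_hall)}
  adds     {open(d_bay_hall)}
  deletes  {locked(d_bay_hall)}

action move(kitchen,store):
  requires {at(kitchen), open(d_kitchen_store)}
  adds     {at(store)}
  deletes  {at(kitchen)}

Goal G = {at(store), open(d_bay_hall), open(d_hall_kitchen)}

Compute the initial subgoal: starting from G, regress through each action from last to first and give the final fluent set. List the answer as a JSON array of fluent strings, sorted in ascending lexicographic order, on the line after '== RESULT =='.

Work backward from the goal:
  through step 2 (move(kitchen,store)): drop {at(store)}, keep {open(d_bay_hall), open(d_hall_kitchen)}, require {at(kitchen), open(d_kitchen_store)}
    → {at(kitchen), open(d_bay_hall), open(d_hall_kitchen), open(d_kitchen_store)}
  through step 1 (unlock(d_bay_hall)): drop {open(d_bay_hall)}, keep {at(kitchen), open(d_hall_kitchen), open(d_kitchen_store)}, require {have(k3), locked(d_bay_hall)}
    → {at(kitchen), have(k3), locked(d_bay_hall), open(d_hall_kitchen), open(d_kitchen_store)}

== RESULT ==
["at(kitchen)", "have(k3)", "locked(d_bay_hall)", "open(d_hall_kitchen)", "open(d_kitchen_store)"]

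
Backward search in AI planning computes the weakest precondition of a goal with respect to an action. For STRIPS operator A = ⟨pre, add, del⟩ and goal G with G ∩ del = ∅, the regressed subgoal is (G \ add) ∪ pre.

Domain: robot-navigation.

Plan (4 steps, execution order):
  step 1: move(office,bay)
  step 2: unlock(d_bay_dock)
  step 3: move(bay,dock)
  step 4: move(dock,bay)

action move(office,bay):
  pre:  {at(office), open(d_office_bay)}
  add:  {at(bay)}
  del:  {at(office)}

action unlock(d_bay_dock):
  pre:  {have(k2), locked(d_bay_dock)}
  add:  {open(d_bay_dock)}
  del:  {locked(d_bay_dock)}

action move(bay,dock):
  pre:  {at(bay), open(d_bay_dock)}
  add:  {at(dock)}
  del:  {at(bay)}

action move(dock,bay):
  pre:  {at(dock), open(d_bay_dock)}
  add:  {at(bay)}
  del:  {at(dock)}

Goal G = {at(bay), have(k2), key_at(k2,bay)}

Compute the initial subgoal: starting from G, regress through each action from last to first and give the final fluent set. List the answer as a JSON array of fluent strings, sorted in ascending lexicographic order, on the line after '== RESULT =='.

Work backward from the goal:
  through step 4 (move(dock,bay)): drop {at(bay)}, keep {have(k2), key_at(k2,bay)}, require {at(dock), open(d_bay_dock)}
    → {at(dock), have(k2), key_at(k2,bay), open(d_bay_dock)}
  through step 3 (move(bay,dock)): drop {at(dock)}, keep {have(k2), key_at(k2,bay), open(d_bay_dock)}, require {at(bay), open(d_bay_dock)}
    → {at(bay), have(k2), key_at(k2,bay), open(d_bay_dock)}
  through step 2 (unlock(d_bay_dock)): drop {open(d_bay_dock)}, keep {at(bay), have(k2), key_at(k2,bay)}, require {have(k2), locked(d_bay_dock)}
    → {at(bay), have(k2), key_at(k2,bay), locked(d_bay_dock)}
  through step 1 (move(office,bay)): drop {at(bay)}, keep {have(k2), key_at(k2,bay), locked(d_bay_dock)}, require {at(office), open(d_office_bay)}
    → {at(office), have(k2), key_at(k2,bay), locked(d_bay_dock), open(d_office_bay)}

== RESULT ==
["at(office)", "have(k2)", "key_at(k2,bay)", "locked(d_bay_dock)", "open(d_office_bay)"]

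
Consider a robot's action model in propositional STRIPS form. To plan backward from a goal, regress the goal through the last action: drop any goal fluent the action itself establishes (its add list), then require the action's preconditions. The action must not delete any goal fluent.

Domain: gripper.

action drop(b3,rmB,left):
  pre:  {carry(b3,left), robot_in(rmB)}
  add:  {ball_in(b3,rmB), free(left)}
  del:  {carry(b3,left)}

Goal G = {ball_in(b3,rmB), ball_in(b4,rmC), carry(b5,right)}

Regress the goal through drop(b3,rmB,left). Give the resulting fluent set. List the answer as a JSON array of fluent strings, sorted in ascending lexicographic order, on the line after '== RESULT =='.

Compute (G \ add) ∪ pre:
  G ∩ del = {}  (empty — regression defined)
  G \ add = {ball_in(b3,rmB), ball_in(b4,rmC), carry(b5,right)} \ {ball_in(b3,rmB), free(left)} = {ball_in(b4,rmC), carry(b5,right)}
  ∪ pre   = {ball_in(b4,rmC), carry(b5,right)} ∪ {carry(b3,left), robot_in(rmB)}
          = {ball_in(b4,rmC), carry(b3,left), carry(b5,right), robot_in(rmB)}

== RESULT ==
["ball_in(b4,rmC)", "carry(b3,left)", "carry(b5,right)", "robot_in(rmB)"]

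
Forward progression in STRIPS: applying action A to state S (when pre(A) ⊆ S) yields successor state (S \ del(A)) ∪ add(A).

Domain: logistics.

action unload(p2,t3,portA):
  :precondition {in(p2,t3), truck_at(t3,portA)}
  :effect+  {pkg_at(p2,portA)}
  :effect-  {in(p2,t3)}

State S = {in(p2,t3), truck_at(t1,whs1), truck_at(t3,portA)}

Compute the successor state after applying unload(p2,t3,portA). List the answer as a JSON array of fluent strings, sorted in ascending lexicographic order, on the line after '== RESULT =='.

Progress:
  pre ⊆ S: {in(p2,t3), truck_at(t3,portA)} ⊆ S  — applicable
  S \ del = {truck_at(t1,whs1), truck_at(t3,portA)}
  ∪ add   = {pkg_at(p2,portA), truck_at(t1,whs1), truck_at(t3,portA)}

== RESULT ==
["pkg_at(p2,portA)", "truck_at(t1,whs1)", "truck_at(t3,portA)"]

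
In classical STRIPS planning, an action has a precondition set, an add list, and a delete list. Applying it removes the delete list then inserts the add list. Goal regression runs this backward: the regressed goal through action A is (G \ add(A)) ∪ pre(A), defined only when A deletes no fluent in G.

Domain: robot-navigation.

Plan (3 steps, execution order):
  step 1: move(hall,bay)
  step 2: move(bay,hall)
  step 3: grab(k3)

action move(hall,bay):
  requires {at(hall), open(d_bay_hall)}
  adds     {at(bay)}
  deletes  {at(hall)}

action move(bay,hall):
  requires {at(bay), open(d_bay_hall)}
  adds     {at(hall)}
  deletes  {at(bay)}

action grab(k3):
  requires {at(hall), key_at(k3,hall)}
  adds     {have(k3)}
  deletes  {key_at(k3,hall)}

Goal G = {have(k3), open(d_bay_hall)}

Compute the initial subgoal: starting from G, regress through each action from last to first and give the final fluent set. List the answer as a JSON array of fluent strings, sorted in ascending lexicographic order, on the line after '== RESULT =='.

Regress step by step:
  through step 3 (grab(k3)): drop {have(k3)}, keep {open(d_bay_hall)}, require {at(hall), key_at(k3,hall)}
    → {at(hall), key_at(k3,hall), open(d_bay_hall)}
  through step 2 (move(bay,hall)): drop {at(hall)}, keep {key_at(k3,hall), open(d_bay_hall)}, require {at(bay), open(d_bay_hall)}
    → {at(bay), key_at(k3,hall), open(d_bay_hall)}
  through step 1 (move(hall,bay)): drop {at(bay)}, keep {key_at(k3,hall), open(d_bay_hall)}, require {at(hall), open(d_bay_hall)}
    → {at(hall), key_at(k3,hall), open(d_bay_hall)}

== RESULT ==
["at(hall)", "key_at(k3,hall)", "open(d_bay_hall)"]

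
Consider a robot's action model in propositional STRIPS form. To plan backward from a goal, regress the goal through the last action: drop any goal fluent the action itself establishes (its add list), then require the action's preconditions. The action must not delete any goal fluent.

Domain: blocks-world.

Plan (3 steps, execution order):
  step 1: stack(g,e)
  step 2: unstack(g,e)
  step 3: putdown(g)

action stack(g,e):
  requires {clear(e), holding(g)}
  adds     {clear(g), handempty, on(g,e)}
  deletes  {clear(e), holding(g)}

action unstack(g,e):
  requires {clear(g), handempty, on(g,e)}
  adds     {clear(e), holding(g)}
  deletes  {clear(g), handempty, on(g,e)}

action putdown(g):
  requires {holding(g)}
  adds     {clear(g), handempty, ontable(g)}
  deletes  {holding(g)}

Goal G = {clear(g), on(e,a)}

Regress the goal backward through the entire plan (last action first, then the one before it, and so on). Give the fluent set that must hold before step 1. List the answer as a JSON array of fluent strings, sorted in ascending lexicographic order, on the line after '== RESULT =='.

Regress step by step:
  through step 3 (putdown(g)): drop {clear(g)}, keep {on(e,a)}, require {holding(g)}
    → {holding(g), on(e,a)}
  through step 2 (unstack(g,e)): drop {holding(g)}, keep {on(e,a)}, require {clear(g), handempty, on(g,e)}
    → {clear(g), handempty, on(e,a), on(g,e)}
  through step 1 (stack(g,e)): drop {clear(g), handempty, on(g,e)}, keep {on(e,a)}, require {clear(e), holding(g)}
    → {clear(e), holding(g), on(e,a)}

== RESULT ==
["clear(e)", "holding(g)", "on(e,a)"]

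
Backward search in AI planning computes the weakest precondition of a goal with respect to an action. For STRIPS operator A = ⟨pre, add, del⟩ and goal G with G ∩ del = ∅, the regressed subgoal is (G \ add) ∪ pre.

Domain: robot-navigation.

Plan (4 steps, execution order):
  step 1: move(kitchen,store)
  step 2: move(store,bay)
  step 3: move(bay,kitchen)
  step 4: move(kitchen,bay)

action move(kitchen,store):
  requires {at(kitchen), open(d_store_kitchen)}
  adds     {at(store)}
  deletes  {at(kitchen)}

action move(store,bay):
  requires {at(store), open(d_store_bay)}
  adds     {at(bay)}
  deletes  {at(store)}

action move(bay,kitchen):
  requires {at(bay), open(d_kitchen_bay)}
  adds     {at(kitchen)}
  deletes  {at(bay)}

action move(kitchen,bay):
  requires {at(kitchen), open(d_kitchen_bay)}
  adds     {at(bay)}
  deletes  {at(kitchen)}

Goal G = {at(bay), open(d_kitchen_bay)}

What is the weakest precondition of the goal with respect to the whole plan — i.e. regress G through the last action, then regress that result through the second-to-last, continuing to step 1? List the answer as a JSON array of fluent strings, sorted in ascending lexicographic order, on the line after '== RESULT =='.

Work backward from the goal:
  through step 4 (move(kitchen,bay)): drop {at(bay)}, keep {open(d_kitchen_bay)}, require {at(kitchen), open(d_kitchen_bay)}
    → {at(kitchen), open(d_kitchen_bay)}
  through step 3 (move(bay,kitchen)): drop {at(kitchen)}, keep {open(d_kitchen_bay)}, require {at(bay), open(d_kitchen_bay)}
    → {at(bay), open(d_kitchen_bay)}
  through step 2 (move(store,bay)): drop {at(bay)}, keep {open(d_kitchen_bay)}, require {at(store), open(d_store_bay)}
    → {at(store), open(d_kitchen_bay), open(d_store_bay)}
  through step 1 (move(kitchen,store)): drop {at(store)}, keep {open(d_kitchen_bay), open(d_store_bay)}, require {at(kitchen), open(d_store_kitchen)}
    → {at(kitchen), open(d_kitchen_bay), open(d_store_bay), open(d_store_kitchen)}

== RESULT ==
["at(kitchen)", "open(d_kitchen_bay)", "open(d_store_bay)", "open(d_store_kitchen)"]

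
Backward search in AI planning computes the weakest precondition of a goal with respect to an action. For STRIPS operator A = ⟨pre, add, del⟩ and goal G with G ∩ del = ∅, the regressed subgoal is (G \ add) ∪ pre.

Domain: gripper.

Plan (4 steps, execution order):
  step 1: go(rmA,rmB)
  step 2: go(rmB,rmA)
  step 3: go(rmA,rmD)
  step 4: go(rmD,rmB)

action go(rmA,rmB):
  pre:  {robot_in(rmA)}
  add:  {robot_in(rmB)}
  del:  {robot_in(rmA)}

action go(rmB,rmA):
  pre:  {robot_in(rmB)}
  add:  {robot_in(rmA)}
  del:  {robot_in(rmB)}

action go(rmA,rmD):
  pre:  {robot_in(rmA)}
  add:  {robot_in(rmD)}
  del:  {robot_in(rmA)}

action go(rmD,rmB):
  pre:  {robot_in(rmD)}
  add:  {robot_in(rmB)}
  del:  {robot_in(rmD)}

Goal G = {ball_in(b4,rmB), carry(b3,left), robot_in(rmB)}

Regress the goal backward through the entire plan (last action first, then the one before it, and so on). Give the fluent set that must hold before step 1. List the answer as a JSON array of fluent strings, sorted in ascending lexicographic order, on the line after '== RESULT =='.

Work backward from the goal:
  through step 4 (go(rmD,rmB)): drop {robot_in(rmB)}, keep {ball_in(b4,rmB), carry(b3,left)}, require {robot_in(rmD)}
    → {ball_in(b4,rmB), carry(b3,left), robot_in(rmD)}
  through step 3 (go(rmA,rmD)): drop {robot_in(rmD)}, keep {ball_in(b4,rmB), carry(b3,left)}, require {robot_in(rmA)}
    → {ball_in(b4,rmB), carry(b3,left), robot_in(rmA)}
  through step 2 (go(rmB,rmA)): drop {robot_in(rmA)}, keep {ball_in(b4,rmB), carry(b3,left)}, require {robot_in(rmB)}
    → {ball_in(b4,rmB), carry(b3,left), robot_in(rmB)}
  through step 1 (go(rmA,rmB)): drop {robot_in(rmB)}, keep {ball_in(b4,rmB), carry(b3,left)}, require {robot_in(rmA)}
    → {ball_in(b4,rmB), carry(b3,left), robot_in(rmA)}

== RESULT ==
["ball_in(b4,rmB)", "carry(b3,left)", "robot_in(rmA)"]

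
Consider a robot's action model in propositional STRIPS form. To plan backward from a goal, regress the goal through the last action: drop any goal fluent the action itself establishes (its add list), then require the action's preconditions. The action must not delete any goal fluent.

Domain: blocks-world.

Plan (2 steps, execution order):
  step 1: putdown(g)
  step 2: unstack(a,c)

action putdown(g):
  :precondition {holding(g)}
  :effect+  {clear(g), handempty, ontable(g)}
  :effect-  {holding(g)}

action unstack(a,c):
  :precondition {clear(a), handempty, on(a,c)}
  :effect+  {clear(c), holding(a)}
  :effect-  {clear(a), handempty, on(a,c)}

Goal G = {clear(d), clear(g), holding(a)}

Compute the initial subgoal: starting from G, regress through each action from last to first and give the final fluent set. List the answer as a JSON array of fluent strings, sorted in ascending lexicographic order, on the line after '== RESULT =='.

Regress step by step:
  through step 2 (unstack(a,c)): drop {holding(a)}, keep {clear(d), clear(g)}, require {clear(a), handempty, on(a,c)}
    → {clear(a), clear(d), clear(g), handempty, on(a,c)}
  through step 1 (putdown(g)): drop {clear(g), handempty}, keep {clear(a), clear(d), on(a,c)}, require {holding(g)}
    → {clear(a), clear(d), holding(g), on(a,c)}

== RESULT ==
["clear(a)", "clear(d)", "holding(g)", "on(a,c)"]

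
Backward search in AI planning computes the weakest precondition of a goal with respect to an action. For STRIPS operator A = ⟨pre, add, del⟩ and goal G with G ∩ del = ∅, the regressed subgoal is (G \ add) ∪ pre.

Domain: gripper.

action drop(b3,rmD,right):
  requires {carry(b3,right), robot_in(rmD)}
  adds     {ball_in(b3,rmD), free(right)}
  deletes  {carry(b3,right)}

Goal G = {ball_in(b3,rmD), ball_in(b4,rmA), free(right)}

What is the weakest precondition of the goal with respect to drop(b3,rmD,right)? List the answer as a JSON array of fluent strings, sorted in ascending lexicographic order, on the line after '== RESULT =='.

Compute (G \ add) ∪ pre:
  G ∩ del = {}  (empty — regression defined)
  G \ add = {ball_in(b3,rmD), ball_in(b4,rmA), free(right)} \ {ball_in(b3,rmD), free(right)} = {ball_in(b4,rmA)}
  ∪ pre   = {ball_in(b4,rmA)} ∪ {carry(b3,right), robot_in(rmD)}
          = {ball_in(b4,rmA), carry(b3,right), robot_in(rmD)}

== RESULT ==
["ball_in(b4,rmA)", "carry(b3,right)", "robot_in(rmD)"]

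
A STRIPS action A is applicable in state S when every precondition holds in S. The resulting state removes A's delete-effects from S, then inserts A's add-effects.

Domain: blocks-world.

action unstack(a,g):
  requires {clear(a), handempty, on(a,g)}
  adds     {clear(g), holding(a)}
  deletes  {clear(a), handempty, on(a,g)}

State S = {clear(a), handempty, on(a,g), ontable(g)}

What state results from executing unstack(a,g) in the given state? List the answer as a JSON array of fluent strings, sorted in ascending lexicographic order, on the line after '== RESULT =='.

Compute (S \ del) ∪ add:
  pre ⊆ S: {clear(a), handempty, on(a,g)} ⊆ S  — applicable
  S \ del = {ontable(g)}
  ∪ add   = {clear(g), holding(a), ontable(g)}

== RESULT ==
["clear(g)", "holding(a)", "ontable(g)"]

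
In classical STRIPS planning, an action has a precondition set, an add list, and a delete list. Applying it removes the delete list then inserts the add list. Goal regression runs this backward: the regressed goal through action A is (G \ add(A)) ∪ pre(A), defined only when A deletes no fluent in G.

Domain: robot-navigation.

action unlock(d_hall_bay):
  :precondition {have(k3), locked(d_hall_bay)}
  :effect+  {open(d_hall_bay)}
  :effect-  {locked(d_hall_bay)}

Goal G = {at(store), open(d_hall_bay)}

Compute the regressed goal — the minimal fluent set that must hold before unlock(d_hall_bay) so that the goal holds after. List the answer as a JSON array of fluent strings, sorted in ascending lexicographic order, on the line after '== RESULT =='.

Regress:
  G ∩ del = {}  (empty — regression defined)
  G \ add = {at(store), open(d_hall_bay)} \ {open(d_hall_bay)} = {at(store)}
  ∪ pre   = {at(store)} ∪ {have(k3), locked(d_hall_bay)}
          = {at(store), have(k3), locked(d_hall_bay)}

== RESULT ==
["at(store)", "have(k3)", "locked(d_hall_bay)"]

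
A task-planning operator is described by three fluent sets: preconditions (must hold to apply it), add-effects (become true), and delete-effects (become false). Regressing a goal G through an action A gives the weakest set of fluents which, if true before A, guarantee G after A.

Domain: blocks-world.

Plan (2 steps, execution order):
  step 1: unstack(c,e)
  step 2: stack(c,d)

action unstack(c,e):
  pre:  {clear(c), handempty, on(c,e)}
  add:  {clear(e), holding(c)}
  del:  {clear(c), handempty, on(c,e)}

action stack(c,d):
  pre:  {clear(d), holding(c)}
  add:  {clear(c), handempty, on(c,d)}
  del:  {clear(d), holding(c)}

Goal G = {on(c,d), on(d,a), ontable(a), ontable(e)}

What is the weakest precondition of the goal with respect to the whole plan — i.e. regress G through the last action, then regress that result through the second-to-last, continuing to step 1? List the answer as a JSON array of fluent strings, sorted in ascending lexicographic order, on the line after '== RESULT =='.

Regress step by step:
  through step 2 (stack(c,d)): drop {on(c,d)}, keep {on(d,a), ontable(a), ontable(e)}, require {clear(d), holding(c)}
    → {clear(d), holding(c), on(d,a), ontable(a), ontable(e)}
  through step 1 (unstack(c,e)): drop {holding(c)}, keep {clear(d), on(d,a), ontable(a), ontable(e)}, require {clear(c), handempty, on(c,e)}
    → {clear(c), clear(d), handempty, on(c,e), on(d,a), ontable(a), ontable(e)}

== RESULT ==
["clear(c)", "clear(d)", "handempty", "on(c,e)", "on(d,a)", "ontable(a)", "ontable(e)"]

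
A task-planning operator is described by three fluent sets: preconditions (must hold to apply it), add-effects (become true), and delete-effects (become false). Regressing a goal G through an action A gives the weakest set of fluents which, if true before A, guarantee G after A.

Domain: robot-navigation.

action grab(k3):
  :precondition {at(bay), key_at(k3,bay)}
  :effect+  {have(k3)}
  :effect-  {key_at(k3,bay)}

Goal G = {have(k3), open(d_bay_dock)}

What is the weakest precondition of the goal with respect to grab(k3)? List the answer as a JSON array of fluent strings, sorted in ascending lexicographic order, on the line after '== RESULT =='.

Regress:
  G ∩ del = {}  (empty — regression defined)
  G \ add = {have(k3), open(d_bay_dock)} \ {have(k3)} = {open(d_bay_dock)}
  ∪ pre   = {open(d_bay_dock)} ∪ {at(bay), key_at(k3,bay)}
          = {at(bay), key_at(k3,bay), open(d_bay_dock)}

== RESULT ==
["at(bay)", "key_at(k3,bay)", "open(d_bay_dock)"]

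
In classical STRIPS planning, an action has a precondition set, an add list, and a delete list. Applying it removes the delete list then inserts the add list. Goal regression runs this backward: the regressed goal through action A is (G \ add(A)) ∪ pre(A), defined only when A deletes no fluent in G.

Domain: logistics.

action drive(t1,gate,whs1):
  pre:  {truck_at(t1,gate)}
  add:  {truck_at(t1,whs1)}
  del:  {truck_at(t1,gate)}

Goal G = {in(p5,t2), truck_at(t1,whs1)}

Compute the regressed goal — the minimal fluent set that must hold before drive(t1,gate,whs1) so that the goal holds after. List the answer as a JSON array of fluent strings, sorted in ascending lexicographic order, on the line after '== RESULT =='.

Regress:
  G ∩ del = {}  (empty — regression defined)
  G \ add = {in(p5,t2), truck_at(t1,whs1)} \ {truck_at(t1,whs1)} = {in(p5,t2)}
  ∪ pre   = {in(p5,t2)} ∪ {truck_at(t1,gate)}
          = {in(p5,t2), truck_at(t1,gate)}

== RESULT ==
["in(p5,t2)", "truck_at(t1,gate)"]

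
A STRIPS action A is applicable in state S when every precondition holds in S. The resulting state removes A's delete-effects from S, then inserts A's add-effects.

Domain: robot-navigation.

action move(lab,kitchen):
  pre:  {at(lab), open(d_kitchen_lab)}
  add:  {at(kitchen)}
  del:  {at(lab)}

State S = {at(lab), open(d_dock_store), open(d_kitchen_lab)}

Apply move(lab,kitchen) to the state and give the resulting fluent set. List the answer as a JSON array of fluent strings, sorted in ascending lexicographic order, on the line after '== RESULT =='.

Compute (S \ del) ∪ add:
  pre ⊆ S: {at(lab), open(d_kitchen_lab)} ⊆ S  — applicable
  S \ del = {open(d_dock_store), open(d_kitchen_lab)}
  ∪ add   = {at(kitchen), open(d_dock_store), open(d_kitchen_lab)}

== RESULT ==
["at(kitchen)", "open(d_dock_store)", "open(d_kitchen_lab)"]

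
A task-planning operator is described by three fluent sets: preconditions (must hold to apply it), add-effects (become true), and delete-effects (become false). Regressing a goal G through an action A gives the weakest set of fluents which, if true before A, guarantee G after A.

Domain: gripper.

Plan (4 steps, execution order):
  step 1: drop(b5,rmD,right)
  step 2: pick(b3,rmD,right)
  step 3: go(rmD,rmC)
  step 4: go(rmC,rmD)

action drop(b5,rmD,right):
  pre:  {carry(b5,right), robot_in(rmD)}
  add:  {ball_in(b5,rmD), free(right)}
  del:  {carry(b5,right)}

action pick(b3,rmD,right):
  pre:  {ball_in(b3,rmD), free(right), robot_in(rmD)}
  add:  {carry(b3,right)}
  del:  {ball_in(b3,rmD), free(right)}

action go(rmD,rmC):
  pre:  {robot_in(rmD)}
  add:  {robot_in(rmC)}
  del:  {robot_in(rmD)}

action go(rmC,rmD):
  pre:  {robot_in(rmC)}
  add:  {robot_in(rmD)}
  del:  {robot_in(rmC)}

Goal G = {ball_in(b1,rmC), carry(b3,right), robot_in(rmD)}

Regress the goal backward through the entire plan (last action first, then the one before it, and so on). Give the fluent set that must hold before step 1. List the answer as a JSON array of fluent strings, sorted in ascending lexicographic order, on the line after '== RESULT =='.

Regress step by step:
  through step 4 (go(rmC,rmD)): drop {robot_in(rmD)}, keep {ball_in(b1,rmC), carry(b3,right)}, require {robot_in(rmC)}
    → {ball_in(b1,rmC), carry(b3,right), robot_in(rmC)}
  through step 3 (go(rmD,rmC)): drop {robot_in(rmC)}, keep {ball_in(b1,rmC), carry(b3,right)}, require {robot_in(rmD)}
    → {ball_in(b1,rmC), carry(b3,right), robot_in(rmD)}
  through step 2 (pick(b3,rmD,right)): drop {carry(b3,right)}, keep {ball_in(b1,rmC), robot_in(rmD)}, require {ball_in(b3,rmD), free(right), robot_in(rmD)}
    → {ball_in(b1,rmC), ball_in(b3,rmD), free(right), robot_in(rmD)}
  through step 1 (drop(b5,rmD,right)): drop {free(right)}, keep {ball_in(b1,rmC), ball_in(b3,rmD), robot_in(rmD)}, require {carry(b5,right), robot_in(rmD)}
    → {ball_in(b1,rmC), ball_in(b3,rmD), carry(b5,right), robot_in(rmD)}

== RESULT ==
["ball_in(b1,rmC)", "ball_in(b3,rmD)", "carry(b5,right)", "robot_in(rmD)"]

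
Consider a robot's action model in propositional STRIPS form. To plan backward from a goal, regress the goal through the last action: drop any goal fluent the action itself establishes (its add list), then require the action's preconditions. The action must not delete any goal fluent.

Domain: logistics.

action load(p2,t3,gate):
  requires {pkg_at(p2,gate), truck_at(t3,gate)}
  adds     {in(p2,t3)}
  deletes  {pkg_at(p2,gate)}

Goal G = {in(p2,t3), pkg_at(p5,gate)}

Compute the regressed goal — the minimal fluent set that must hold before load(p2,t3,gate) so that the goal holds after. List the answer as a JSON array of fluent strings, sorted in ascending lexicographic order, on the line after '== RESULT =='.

Compute (G \ add) ∪ pre:
  G ∩ del = {}  (empty — regression defined)
  G \ add = {in(p2,t3), pkg_at(p5,gate)} \ {in(p2,t3)} = {pkg_at(p5,gate)}
  ∪ pre   = {pkg_at(p5,gate)} ∪ {pkg_at(p2,gate), truck_at(t3,gate)}
          = {pkg_at(p2,gate), pkg_at(p5,gate), truck_at(t3,gate)}

== RESULT ==
["pkg_at(p2,gate)", "pkg_at(p5,gate)", "truck_at(t3,gate)"]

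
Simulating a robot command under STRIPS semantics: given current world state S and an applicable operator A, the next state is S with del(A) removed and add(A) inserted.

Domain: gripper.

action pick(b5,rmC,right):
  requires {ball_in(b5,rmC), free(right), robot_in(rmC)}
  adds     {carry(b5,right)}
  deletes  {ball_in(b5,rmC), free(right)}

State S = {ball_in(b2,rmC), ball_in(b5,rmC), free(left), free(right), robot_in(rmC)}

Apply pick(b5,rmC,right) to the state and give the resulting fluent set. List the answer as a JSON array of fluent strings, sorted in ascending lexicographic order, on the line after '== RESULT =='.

Compute (S \ del) ∪ add:
  pre ⊆ S: {ball_in(b5,rmC), free(right), robot_in(rmC)} ⊆ S  — applicable
  S \ del = {ball_in(b2,rmC), free(left), robot_in(rmC)}
  ∪ add   = {ball_in(b2,rmC), carry(b5,right), free(left), robot_in(rmC)}

== RESULT ==
["ball_in(b2,rmC)", "carry(b5,right)", "free(left)", "robot_in(rmC)"]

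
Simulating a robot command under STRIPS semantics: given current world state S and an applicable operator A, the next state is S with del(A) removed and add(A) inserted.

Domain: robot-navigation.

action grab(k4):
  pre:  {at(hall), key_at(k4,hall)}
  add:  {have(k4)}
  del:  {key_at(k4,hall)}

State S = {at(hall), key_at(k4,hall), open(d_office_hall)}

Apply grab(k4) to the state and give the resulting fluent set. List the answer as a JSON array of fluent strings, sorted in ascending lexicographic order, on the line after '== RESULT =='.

Compute (S \ del) ∪ add:
  pre ⊆ S: {at(hall), key_at(k4,hall)} ⊆ S  — applicable
  S \ del = {at(hall), open(d_office_hall)}
  ∪ add   = {at(hall), have(k4), open(d_office_hall)}

== RESULT ==
["at(hall)", "have(k4)", "open(d_office_hall)"]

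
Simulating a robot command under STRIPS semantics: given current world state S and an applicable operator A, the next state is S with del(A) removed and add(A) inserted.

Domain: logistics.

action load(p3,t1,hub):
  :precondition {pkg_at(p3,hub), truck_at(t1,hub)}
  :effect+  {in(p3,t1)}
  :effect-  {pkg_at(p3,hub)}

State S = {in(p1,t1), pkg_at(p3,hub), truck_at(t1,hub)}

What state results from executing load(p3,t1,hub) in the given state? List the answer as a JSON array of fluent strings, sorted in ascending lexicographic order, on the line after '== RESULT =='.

Compute (S \ del) ∪ add:
  pre ⊆ S: {pkg_at(p3,hub), truck_at(t1,hub)} ⊆ S  — applicable
  S \ del = {in(p1,t1), truck_at(t1,hub)}
  ∪ add   = {in(p1,t1), in(p3,t1), truck_at(t1,hub)}

== RESULT ==
["in(p1,t1)", "in(p3,t1)", "truck_at(t1,hub)"]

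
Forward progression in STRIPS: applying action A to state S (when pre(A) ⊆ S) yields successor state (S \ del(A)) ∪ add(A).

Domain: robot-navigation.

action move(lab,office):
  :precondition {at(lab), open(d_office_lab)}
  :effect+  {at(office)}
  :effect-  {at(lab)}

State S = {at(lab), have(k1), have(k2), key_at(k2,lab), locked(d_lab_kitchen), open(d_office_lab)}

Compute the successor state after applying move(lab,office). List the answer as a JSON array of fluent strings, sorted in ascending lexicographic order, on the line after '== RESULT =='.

Progress:
  pre ⊆ S: {at(lab), open(d_office_lab)} ⊆ S  — applicable
  S \ del = {have(k1), have(k2), key_at(k2,lab), locked(d_lab_kitchen), open(d_office_lab)}
  ∪ add   = {at(office), have(k1), have(k2), key_at(k2,lab), locked(d_lab_kitchen), open(d_office_lab)}

== RESULT ==
["at(office)", "have(k1)", "have(k2)", "key_at(k2,lab)", "locked(d_lab_kitchen)", "open(d_office_lab)"]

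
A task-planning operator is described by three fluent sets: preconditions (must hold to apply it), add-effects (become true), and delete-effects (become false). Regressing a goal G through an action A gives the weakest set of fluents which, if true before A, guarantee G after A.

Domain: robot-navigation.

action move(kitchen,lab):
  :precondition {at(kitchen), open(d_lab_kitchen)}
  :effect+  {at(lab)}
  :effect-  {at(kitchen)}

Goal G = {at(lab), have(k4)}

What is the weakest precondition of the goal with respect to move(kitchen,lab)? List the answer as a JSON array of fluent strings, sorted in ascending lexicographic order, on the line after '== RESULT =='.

Regress:
  G ∩ del = {}  (empty — regression defined)
  G \ add = {at(lab), have(k4)} \ {at(lab)} = {have(k4)}
  ∪ pre   = {have(k4)} ∪ {at(kitchen), open(d_lab_kitchen)}
          = {at(kitchen), have(k4), open(d_lab_kitchen)}

== RESULT ==
["at(kitchen)", "have(k4)", "open(d_lab_kitchen)"]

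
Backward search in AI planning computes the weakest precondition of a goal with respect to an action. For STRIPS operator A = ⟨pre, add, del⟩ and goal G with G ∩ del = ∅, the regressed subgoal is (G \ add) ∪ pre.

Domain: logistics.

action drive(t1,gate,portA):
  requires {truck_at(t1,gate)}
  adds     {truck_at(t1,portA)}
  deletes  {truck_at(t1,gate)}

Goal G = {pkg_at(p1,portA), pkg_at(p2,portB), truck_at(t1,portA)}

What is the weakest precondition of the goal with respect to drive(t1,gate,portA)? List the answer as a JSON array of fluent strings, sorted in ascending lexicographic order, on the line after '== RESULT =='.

Regress:
  G ∩ del = {}  (empty — regression defined)
  G \ add = {pkg_at(p1,portA), pkg_at(p2,portB), truck_at(t1,portA)} \ {truck_at(t1,portA)} = {pkg_at(p1,portA), pkg_at(p2,portB)}
  ∪ pre   = {pkg_at(p1,portA), pkg_at(p2,portB)} ∪ {truck_at(t1,gate)}
          = {pkg_at(p1,portA), pkg_at(p2,portB), truck_at(t1,gate)}

== RESULT ==
["pkg_at(p1,portA)", "pkg_at(p2,portB)", "truck_at(t1,gate)"]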